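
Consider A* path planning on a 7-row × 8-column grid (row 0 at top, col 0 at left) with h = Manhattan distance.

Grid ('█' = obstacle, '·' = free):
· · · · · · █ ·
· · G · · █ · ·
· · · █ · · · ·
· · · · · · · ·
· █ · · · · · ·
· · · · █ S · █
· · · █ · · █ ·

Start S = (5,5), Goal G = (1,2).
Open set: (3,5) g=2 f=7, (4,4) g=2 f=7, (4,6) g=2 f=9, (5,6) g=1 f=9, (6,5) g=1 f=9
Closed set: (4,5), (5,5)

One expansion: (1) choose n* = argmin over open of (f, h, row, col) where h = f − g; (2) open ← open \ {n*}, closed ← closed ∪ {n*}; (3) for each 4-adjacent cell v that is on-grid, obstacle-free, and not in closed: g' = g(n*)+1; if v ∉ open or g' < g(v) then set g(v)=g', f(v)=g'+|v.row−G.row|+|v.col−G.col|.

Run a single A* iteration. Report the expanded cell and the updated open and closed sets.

expanded=(3,5); open=[(2,5) g=3 f=7, (3,4) g=3 f=7, (3,6) g=3 f=9, (4,4) g=2 f=7, (4,6) g=2 f=9, (5,6) g=1 f=9, (6,5) g=1 f=9]; closed=[(3,5), (4,5), (5,5)]

step 1: expand (3,5) (f=7, h=5) → closed; open now [(2,5) g=3 f=7, (3,4) g=3 f=7, (3,6) g=3 f=9, (4,4) g=2 f=7, (4,6) g=2 f=9, (5,6) g=1 f=9, (6,5) g=1 f=9]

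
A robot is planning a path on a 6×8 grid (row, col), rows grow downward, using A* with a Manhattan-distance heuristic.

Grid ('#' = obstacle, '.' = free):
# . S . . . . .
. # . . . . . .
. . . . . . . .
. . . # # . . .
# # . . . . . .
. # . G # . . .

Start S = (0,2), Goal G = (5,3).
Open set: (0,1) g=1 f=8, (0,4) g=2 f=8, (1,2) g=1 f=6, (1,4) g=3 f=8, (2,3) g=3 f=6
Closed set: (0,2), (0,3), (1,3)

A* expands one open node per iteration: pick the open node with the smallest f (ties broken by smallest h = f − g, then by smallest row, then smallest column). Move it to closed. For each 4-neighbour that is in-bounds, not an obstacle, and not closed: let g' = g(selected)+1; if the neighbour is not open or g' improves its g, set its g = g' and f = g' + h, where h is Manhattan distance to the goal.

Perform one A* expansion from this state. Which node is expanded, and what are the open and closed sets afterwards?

step 1: expand (2,3) (f=6, h=3) → closed; open now [(0,1) g=1 f=8, (0,4) g=2 f=8, (1,2) g=1 f=6, (1,4) g=3 f=8, (2,2) g=4 f=8, (2,4) g=4 f=8]

expanded=(2,3); open=[(0,1) g=1 f=8, (0,4) g=2 f=8, (1,2) g=1 f=6, (1,4) g=3 f=8, (2,2) g=4 f=8, (2,4) g=4 f=8]; closed=[(0,2), (0,3), (1,3), (2,3)]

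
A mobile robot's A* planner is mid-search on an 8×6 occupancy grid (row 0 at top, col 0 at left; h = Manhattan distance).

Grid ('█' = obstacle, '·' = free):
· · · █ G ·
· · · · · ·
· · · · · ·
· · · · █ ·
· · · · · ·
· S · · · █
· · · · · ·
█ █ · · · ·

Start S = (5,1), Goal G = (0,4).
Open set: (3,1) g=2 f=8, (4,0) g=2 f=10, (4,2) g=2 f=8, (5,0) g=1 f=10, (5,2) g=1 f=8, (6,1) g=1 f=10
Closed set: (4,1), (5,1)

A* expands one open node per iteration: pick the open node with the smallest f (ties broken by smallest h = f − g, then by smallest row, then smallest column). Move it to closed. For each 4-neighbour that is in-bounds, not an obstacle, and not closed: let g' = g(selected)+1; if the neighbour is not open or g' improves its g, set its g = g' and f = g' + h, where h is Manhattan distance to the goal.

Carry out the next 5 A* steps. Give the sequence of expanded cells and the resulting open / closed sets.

step 1: expand (3,1) (f=8, h=6) → closed; open now [(2,1) g=3 f=8, (3,0) g=3 f=10, (3,2) g=3 f=8, (4,0) g=2 f=10, (4,2) g=2 f=8, (5,0) g=1 f=10, (5,2) g=1 f=8, (6,1) g=1 f=10]
step 2: expand (2,1) (f=8, h=5) → closed; open now [(1,1) g=4 f=8, (2,0) g=4 f=10, (2,2) g=4 f=8, (3,0) g=3 f=10, (3,2) g=3 f=8, (4,0) g=2 f=10, (4,2) g=2 f=8, (5,0) g=1 f=10, (5,2) g=1 f=8, (6,1) g=1 f=10]
step 3: expand (1,1) (f=8, h=4) → closed; open now [(0,1) g=5 f=8, (1,0) g=5 f=10, (1,2) g=5 f=8, (2,0) g=4 f=10, (2,2) g=4 f=8, (3,0) g=3 f=10, (3,2) g=3 f=8, (4,0) g=2 f=10, (4,2) g=2 f=8, (5,0) g=1 f=10, (5,2) g=1 f=8, (6,1) g=1 f=10]
step 4: expand (0,1) (f=8, h=3) → closed; open now [(0,0) g=6 f=10, (0,2) g=6 f=8, (1,0) g=5 f=10, (1,2) g=5 f=8, (2,0) g=4 f=10, (2,2) g=4 f=8, (3,0) g=3 f=10, (3,2) g=3 f=8, (4,0) g=2 f=10, (4,2) g=2 f=8, (5,0) g=1 f=10, (5,2) g=1 f=8, (6,1) g=1 f=10]
step 5: expand (0,2) (f=8, h=2) → closed; open now [(0,0) g=6 f=10, (1,0) g=5 f=10, (1,2) g=5 f=8, (2,0) g=4 f=10, (2,2) g=4 f=8, (3,0) g=3 f=10, (3,2) g=3 f=8, (4,0) g=2 f=10, (4,2) g=2 f=8, (5,0) g=1 f=10, (5,2) g=1 f=8, (6,1) g=1 f=10]

order=[(3,1) → (2,1) → (1,1) → (0,1) → (0,2)]; open=[(0,0) g=6 f=10, (1,0) g=5 f=10, (1,2) g=5 f=8, (2,0) g=4 f=10, (2,2) g=4 f=8, (3,0) g=3 f=10, (3,2) g=3 f=8, (4,0) g=2 f=10, (4,2) g=2 f=8, (5,0) g=1 f=10, (5,2) g=1 f=8, (6,1) g=1 f=10]; closed=[(0,1), (0,2), (1,1), (2,1), (3,1), (4,1), (5,1)]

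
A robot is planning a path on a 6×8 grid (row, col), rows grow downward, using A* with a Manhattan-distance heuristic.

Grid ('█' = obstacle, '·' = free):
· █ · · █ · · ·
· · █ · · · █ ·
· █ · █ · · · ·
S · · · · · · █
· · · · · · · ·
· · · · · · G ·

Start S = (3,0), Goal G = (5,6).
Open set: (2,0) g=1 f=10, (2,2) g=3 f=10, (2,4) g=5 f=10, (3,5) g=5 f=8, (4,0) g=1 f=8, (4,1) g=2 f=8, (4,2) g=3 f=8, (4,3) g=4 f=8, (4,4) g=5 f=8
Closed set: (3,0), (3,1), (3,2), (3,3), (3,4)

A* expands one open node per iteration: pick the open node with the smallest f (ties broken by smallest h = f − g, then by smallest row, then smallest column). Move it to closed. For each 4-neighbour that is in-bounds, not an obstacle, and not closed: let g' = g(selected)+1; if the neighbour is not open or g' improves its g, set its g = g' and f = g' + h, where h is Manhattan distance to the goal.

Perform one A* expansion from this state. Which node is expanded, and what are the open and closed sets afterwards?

step 1: expand (3,5) (f=8, h=3) → closed; open now [(2,0) g=1 f=10, (2,2) g=3 f=10, (2,4) g=5 f=10, (2,5) g=6 f=10, (3,6) g=6 f=8, (4,0) g=1 f=8, (4,1) g=2 f=8, (4,2) g=3 f=8, (4,3) g=4 f=8, (4,4) g=5 f=8, (4,5) g=6 f=8]

expanded=(3,5); open=[(2,0) g=1 f=10, (2,2) g=3 f=10, (2,4) g=5 f=10, (2,5) g=6 f=10, (3,6) g=6 f=8, (4,0) g=1 f=8, (4,1) g=2 f=8, (4,2) g=3 f=8, (4,3) g=4 f=8, (4,4) g=5 f=8, (4,5) g=6 f=8]; closed=[(3,0), (3,1), (3,2), (3,3), (3,4), (3,5)]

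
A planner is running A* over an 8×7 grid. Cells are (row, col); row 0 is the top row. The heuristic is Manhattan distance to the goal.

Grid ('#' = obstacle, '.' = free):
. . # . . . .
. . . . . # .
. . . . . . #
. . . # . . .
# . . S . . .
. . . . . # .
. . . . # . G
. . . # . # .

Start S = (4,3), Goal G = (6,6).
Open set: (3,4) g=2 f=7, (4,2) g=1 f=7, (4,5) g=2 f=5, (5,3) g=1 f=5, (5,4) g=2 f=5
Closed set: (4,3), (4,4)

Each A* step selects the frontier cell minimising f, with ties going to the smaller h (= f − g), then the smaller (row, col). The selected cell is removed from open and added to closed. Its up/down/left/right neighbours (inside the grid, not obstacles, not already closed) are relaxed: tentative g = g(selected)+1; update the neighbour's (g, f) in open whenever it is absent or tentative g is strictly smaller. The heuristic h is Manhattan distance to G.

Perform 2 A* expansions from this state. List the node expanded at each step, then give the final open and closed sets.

order=[(4,5) → (4,6)]; open=[(3,4) g=2 f=7, (3,5) g=3 f=7, (3,6) g=4 f=7, (4,2) g=1 f=7, (5,3) g=1 f=5, (5,4) g=2 f=5, (5,6) g=4 f=5]; closed=[(4,3), (4,4), (4,5), (4,6)]

step 1: expand (4,5) (f=5, h=3) → closed; open now [(3,4) g=2 f=7, (3,5) g=3 f=7, (4,2) g=1 f=7, (4,6) g=3 f=5, (5,3) g=1 f=5, (5,4) g=2 f=5]
step 2: expand (4,6) (f=5, h=2) → closed; open now [(3,4) g=2 f=7, (3,5) g=3 f=7, (3,6) g=4 f=7, (4,2) g=1 f=7, (5,3) g=1 f=5, (5,4) g=2 f=5, (5,6) g=4 f=5]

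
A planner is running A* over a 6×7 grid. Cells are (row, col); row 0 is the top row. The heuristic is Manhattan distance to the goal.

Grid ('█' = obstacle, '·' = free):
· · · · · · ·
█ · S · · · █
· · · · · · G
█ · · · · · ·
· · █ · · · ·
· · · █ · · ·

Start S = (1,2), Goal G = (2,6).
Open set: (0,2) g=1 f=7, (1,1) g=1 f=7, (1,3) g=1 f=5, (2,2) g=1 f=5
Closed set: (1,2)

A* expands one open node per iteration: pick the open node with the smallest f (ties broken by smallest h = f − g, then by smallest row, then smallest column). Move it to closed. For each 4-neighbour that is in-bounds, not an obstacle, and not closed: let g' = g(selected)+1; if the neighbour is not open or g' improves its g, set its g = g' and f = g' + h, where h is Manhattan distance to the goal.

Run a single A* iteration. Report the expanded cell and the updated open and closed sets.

expanded=(1,3); open=[(0,2) g=1 f=7, (0,3) g=2 f=7, (1,1) g=1 f=7, (1,4) g=2 f=5, (2,2) g=1 f=5, (2,3) g=2 f=5]; closed=[(1,2), (1,3)]

step 1: expand (1,3) (f=5, h=4) → closed; open now [(0,2) g=1 f=7, (0,3) g=2 f=7, (1,1) g=1 f=7, (1,4) g=2 f=5, (2,2) g=1 f=5, (2,3) g=2 f=5]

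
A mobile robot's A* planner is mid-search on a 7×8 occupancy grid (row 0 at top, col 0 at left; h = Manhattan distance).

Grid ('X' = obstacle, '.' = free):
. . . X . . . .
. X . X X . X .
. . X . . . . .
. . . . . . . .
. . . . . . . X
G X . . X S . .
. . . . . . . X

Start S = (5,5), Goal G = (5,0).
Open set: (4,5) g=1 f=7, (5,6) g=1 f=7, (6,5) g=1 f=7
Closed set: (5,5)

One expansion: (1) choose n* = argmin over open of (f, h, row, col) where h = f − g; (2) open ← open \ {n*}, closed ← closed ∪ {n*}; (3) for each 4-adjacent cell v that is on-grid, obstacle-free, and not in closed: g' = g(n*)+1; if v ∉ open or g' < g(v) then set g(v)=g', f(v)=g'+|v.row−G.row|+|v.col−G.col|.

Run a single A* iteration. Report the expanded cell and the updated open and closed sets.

step 1: expand (4,5) (f=7, h=6) → closed; open now [(3,5) g=2 f=9, (4,4) g=2 f=7, (4,6) g=2 f=9, (5,6) g=1 f=7, (6,5) g=1 f=7]

expanded=(4,5); open=[(3,5) g=2 f=9, (4,4) g=2 f=7, (4,6) g=2 f=9, (5,6) g=1 f=7, (6,5) g=1 f=7]; closed=[(4,5), (5,5)]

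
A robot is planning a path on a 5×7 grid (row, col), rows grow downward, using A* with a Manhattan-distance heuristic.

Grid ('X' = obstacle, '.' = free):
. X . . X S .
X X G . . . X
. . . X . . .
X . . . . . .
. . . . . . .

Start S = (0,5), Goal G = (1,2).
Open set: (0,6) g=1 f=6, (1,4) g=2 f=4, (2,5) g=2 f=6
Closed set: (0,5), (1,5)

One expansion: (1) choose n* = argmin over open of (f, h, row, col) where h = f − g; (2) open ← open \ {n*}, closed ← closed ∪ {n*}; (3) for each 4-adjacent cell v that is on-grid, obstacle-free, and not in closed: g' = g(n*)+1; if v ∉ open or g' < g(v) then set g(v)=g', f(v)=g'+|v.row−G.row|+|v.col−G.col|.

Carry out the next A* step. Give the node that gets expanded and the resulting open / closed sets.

expanded=(1,4); open=[(0,6) g=1 f=6, (1,3) g=3 f=4, (2,4) g=3 f=6, (2,5) g=2 f=6]; closed=[(0,5), (1,4), (1,5)]

step 1: expand (1,4) (f=4, h=2) → closed; open now [(0,6) g=1 f=6, (1,3) g=3 f=4, (2,4) g=3 f=6, (2,5) g=2 f=6]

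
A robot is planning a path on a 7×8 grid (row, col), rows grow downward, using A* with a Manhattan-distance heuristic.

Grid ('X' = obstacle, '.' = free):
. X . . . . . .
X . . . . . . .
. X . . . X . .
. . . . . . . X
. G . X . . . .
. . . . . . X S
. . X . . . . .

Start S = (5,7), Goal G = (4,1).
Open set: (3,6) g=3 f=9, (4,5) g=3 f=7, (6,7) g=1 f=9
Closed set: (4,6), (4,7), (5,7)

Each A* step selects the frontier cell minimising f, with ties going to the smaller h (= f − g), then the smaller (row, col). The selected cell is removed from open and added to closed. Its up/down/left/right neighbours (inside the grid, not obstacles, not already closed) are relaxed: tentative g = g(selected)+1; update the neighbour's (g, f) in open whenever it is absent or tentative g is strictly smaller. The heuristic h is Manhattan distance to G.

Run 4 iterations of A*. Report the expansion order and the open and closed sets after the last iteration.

step 1: expand (4,5) (f=7, h=4) → closed; open now [(3,5) g=4 f=9, (3,6) g=3 f=9, (4,4) g=4 f=7, (5,5) g=4 f=9, (6,7) g=1 f=9]
step 2: expand (4,4) (f=7, h=3) → closed; open now [(3,4) g=5 f=9, (3,5) g=4 f=9, (3,6) g=3 f=9, (5,4) g=5 f=9, (5,5) g=4 f=9, (6,7) g=1 f=9]
step 3: expand (3,4) (f=9, h=4) → closed; open now [(2,4) g=6 f=11, (3,3) g=6 f=9, (3,5) g=4 f=9, (3,6) g=3 f=9, (5,4) g=5 f=9, (5,5) g=4 f=9, (6,7) g=1 f=9]
step 4: expand (3,3) (f=9, h=3) → closed; open now [(2,3) g=7 f=11, (2,4) g=6 f=11, (3,2) g=7 f=9, (3,5) g=4 f=9, (3,6) g=3 f=9, (5,4) g=5 f=9, (5,5) g=4 f=9, (6,7) g=1 f=9]

order=[(4,5) → (4,4) → (3,4) → (3,3)]; open=[(2,3) g=7 f=11, (2,4) g=6 f=11, (3,2) g=7 f=9, (3,5) g=4 f=9, (3,6) g=3 f=9, (5,4) g=5 f=9, (5,5) g=4 f=9, (6,7) g=1 f=9]; closed=[(3,3), (3,4), (4,4), (4,5), (4,6), (4,7), (5,7)]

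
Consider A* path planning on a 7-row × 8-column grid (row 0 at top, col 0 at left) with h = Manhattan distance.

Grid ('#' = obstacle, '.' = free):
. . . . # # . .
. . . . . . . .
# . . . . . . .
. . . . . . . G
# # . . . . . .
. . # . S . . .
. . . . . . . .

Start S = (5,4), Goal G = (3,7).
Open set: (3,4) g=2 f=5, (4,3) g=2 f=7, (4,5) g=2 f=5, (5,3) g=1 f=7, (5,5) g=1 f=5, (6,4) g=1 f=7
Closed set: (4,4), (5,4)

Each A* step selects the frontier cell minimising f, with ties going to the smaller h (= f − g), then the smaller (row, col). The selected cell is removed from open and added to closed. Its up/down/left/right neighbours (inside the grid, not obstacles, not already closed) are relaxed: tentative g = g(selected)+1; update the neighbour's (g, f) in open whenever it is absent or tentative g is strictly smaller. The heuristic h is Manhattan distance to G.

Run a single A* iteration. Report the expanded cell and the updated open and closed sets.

expanded=(3,4); open=[(2,4) g=3 f=7, (3,3) g=3 f=7, (3,5) g=3 f=5, (4,3) g=2 f=7, (4,5) g=2 f=5, (5,3) g=1 f=7, (5,5) g=1 f=5, (6,4) g=1 f=7]; closed=[(3,4), (4,4), (5,4)]

step 1: expand (3,4) (f=5, h=3) → closed; open now [(2,4) g=3 f=7, (3,3) g=3 f=7, (3,5) g=3 f=5, (4,3) g=2 f=7, (4,5) g=2 f=5, (5,3) g=1 f=7, (5,5) g=1 f=5, (6,4) g=1 f=7]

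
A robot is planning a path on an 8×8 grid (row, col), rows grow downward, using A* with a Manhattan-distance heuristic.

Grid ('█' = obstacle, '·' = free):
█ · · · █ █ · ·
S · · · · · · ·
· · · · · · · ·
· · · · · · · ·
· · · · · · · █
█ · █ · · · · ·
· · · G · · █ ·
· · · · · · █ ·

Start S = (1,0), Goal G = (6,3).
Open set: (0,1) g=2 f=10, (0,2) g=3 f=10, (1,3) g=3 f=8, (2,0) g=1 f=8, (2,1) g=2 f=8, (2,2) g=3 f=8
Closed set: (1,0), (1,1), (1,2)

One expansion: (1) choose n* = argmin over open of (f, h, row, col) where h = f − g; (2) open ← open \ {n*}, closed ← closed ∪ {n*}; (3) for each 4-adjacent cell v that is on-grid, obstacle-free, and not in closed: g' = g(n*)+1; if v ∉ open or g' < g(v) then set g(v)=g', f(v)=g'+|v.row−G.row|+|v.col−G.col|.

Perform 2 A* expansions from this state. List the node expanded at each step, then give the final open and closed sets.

step 1: expand (1,3) (f=8, h=5) → closed; open now [(0,1) g=2 f=10, (0,2) g=3 f=10, (0,3) g=4 f=10, (1,4) g=4 f=10, (2,0) g=1 f=8, (2,1) g=2 f=8, (2,2) g=3 f=8, (2,3) g=4 f=8]
step 2: expand (2,3) (f=8, h=4) → closed; open now [(0,1) g=2 f=10, (0,2) g=3 f=10, (0,3) g=4 f=10, (1,4) g=4 f=10, (2,0) g=1 f=8, (2,1) g=2 f=8, (2,2) g=3 f=8, (2,4) g=5 f=10, (3,3) g=5 f=8]

order=[(1,3) → (2,3)]; open=[(0,1) g=2 f=10, (0,2) g=3 f=10, (0,3) g=4 f=10, (1,4) g=4 f=10, (2,0) g=1 f=8, (2,1) g=2 f=8, (2,2) g=3 f=8, (2,4) g=5 f=10, (3,3) g=5 f=8]; closed=[(1,0), (1,1), (1,2), (1,3), (2,3)]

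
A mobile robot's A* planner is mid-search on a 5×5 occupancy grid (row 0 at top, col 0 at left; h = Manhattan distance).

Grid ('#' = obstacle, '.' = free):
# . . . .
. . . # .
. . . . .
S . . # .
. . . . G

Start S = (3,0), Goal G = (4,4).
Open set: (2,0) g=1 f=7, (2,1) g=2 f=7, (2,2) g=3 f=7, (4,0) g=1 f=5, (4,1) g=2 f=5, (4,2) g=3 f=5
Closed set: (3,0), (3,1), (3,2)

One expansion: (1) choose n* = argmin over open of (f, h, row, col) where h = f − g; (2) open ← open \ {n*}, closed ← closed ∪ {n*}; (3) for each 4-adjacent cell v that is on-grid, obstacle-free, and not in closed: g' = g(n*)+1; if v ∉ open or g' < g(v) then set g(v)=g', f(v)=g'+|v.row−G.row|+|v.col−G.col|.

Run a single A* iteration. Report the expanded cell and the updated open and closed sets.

expanded=(4,2); open=[(2,0) g=1 f=7, (2,1) g=2 f=7, (2,2) g=3 f=7, (4,0) g=1 f=5, (4,1) g=2 f=5, (4,3) g=4 f=5]; closed=[(3,0), (3,1), (3,2), (4,2)]

step 1: expand (4,2) (f=5, h=2) → closed; open now [(2,0) g=1 f=7, (2,1) g=2 f=7, (2,2) g=3 f=7, (4,0) g=1 f=5, (4,1) g=2 f=5, (4,3) g=4 f=5]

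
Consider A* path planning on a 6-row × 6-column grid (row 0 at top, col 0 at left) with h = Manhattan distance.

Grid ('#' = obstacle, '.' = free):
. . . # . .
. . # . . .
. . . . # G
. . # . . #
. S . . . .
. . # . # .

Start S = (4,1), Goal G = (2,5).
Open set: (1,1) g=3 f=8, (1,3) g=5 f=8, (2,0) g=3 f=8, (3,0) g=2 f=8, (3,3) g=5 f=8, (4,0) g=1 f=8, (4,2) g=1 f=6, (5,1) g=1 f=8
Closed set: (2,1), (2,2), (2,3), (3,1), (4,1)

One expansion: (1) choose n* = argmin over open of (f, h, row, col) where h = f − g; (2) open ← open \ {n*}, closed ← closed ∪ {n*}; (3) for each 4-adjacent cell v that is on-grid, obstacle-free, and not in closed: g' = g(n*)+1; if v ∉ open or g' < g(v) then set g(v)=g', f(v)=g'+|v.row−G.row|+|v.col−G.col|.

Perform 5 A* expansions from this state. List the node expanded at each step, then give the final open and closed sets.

order=[(4,2) → (4,3) → (3,3) → (3,4) → (4,4)]; open=[(1,1) g=3 f=8, (1,3) g=5 f=8, (2,0) g=3 f=8, (3,0) g=2 f=8, (4,0) g=1 f=8, (4,5) g=4 f=6, (5,1) g=1 f=8, (5,3) g=3 f=8]; closed=[(2,1), (2,2), (2,3), (3,1), (3,3), (3,4), (4,1), (4,2), (4,3), (4,4)]

step 1: expand (4,2) (f=6, h=5) → closed; open now [(1,1) g=3 f=8, (1,3) g=5 f=8, (2,0) g=3 f=8, (3,0) g=2 f=8, (3,3) g=5 f=8, (4,0) g=1 f=8, (4,3) g=2 f=6, (5,1) g=1 f=8]
step 2: expand (4,3) (f=6, h=4) → closed; open now [(1,1) g=3 f=8, (1,3) g=5 f=8, (2,0) g=3 f=8, (3,0) g=2 f=8, (3,3) g=3 f=6, (4,0) g=1 f=8, (4,4) g=3 f=6, (5,1) g=1 f=8, (5,3) g=3 f=8]
step 3: expand (3,3) (f=6, h=3) → closed; open now [(1,1) g=3 f=8, (1,3) g=5 f=8, (2,0) g=3 f=8, (3,0) g=2 f=8, (3,4) g=4 f=6, (4,0) g=1 f=8, (4,4) g=3 f=6, (5,1) g=1 f=8, (5,3) g=3 f=8]
step 4: expand (3,4) (f=6, h=2) → closed; open now [(1,1) g=3 f=8, (1,3) g=5 f=8, (2,0) g=3 f=8, (3,0) g=2 f=8, (4,0) g=1 f=8, (4,4) g=3 f=6, (5,1) g=1 f=8, (5,3) g=3 f=8]
step 5: expand (4,4) (f=6, h=3) → closed; open now [(1,1) g=3 f=8, (1,3) g=5 f=8, (2,0) g=3 f=8, (3,0) g=2 f=8, (4,0) g=1 f=8, (4,5) g=4 f=6, (5,1) g=1 f=8, (5,3) g=3 f=8]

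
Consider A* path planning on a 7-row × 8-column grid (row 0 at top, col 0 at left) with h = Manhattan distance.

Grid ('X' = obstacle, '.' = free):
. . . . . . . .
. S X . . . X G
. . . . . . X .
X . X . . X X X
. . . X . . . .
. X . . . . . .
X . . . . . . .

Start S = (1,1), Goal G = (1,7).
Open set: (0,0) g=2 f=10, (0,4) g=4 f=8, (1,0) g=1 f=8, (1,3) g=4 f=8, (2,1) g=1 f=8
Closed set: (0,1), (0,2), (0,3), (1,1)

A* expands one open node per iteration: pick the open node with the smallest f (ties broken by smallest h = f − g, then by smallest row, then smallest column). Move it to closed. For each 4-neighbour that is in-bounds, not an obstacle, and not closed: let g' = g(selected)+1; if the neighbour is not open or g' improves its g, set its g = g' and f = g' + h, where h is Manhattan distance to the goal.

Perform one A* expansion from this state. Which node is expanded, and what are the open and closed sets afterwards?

expanded=(0,4); open=[(0,0) g=2 f=10, (0,5) g=5 f=8, (1,0) g=1 f=8, (1,3) g=4 f=8, (1,4) g=5 f=8, (2,1) g=1 f=8]; closed=[(0,1), (0,2), (0,3), (0,4), (1,1)]

step 1: expand (0,4) (f=8, h=4) → closed; open now [(0,0) g=2 f=10, (0,5) g=5 f=8, (1,0) g=1 f=8, (1,3) g=4 f=8, (1,4) g=5 f=8, (2,1) g=1 f=8]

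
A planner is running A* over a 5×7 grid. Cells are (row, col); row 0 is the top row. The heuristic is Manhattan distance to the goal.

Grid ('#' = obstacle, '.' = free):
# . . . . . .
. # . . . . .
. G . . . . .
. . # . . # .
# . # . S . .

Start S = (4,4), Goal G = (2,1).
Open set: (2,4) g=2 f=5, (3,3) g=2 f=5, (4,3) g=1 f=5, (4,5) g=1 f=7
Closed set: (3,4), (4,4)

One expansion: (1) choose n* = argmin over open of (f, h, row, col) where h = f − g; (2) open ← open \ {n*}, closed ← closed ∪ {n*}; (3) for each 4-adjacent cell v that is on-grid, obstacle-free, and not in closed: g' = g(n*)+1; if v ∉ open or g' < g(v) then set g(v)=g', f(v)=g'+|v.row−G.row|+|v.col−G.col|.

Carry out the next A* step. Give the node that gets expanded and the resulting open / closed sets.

step 1: expand (2,4) (f=5, h=3) → closed; open now [(1,4) g=3 f=7, (2,3) g=3 f=5, (2,5) g=3 f=7, (3,3) g=2 f=5, (4,3) g=1 f=5, (4,5) g=1 f=7]

expanded=(2,4); open=[(1,4) g=3 f=7, (2,3) g=3 f=5, (2,5) g=3 f=7, (3,3) g=2 f=5, (4,3) g=1 f=5, (4,5) g=1 f=7]; closed=[(2,4), (3,4), (4,4)]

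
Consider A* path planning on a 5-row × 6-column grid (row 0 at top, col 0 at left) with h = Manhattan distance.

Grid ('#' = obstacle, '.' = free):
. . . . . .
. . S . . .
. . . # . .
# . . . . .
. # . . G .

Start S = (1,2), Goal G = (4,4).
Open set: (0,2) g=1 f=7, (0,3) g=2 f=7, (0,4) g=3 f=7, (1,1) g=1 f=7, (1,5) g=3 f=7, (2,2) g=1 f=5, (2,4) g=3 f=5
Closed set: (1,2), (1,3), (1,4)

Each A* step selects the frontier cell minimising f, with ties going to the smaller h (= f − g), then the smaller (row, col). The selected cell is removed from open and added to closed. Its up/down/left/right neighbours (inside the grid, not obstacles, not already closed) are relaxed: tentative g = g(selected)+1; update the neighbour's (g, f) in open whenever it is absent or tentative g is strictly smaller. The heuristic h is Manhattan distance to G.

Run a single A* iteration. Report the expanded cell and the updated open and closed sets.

step 1: expand (2,4) (f=5, h=2) → closed; open now [(0,2) g=1 f=7, (0,3) g=2 f=7, (0,4) g=3 f=7, (1,1) g=1 f=7, (1,5) g=3 f=7, (2,2) g=1 f=5, (2,5) g=4 f=7, (3,4) g=4 f=5]

expanded=(2,4); open=[(0,2) g=1 f=7, (0,3) g=2 f=7, (0,4) g=3 f=7, (1,1) g=1 f=7, (1,5) g=3 f=7, (2,2) g=1 f=5, (2,5) g=4 f=7, (3,4) g=4 f=5]; closed=[(1,2), (1,3), (1,4), (2,4)]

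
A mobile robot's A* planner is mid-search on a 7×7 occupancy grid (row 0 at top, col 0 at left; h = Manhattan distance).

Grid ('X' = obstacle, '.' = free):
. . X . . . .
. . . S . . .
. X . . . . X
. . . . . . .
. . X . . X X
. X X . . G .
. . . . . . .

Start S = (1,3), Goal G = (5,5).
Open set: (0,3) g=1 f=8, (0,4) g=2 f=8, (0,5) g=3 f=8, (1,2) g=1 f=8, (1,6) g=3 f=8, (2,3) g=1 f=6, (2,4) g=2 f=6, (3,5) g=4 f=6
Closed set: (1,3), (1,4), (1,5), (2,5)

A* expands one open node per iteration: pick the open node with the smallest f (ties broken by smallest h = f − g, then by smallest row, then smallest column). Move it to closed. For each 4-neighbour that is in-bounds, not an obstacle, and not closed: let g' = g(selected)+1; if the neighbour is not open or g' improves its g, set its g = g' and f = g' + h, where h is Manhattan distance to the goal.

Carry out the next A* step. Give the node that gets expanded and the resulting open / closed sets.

step 1: expand (3,5) (f=6, h=2) → closed; open now [(0,3) g=1 f=8, (0,4) g=2 f=8, (0,5) g=3 f=8, (1,2) g=1 f=8, (1,6) g=3 f=8, (2,3) g=1 f=6, (2,4) g=2 f=6, (3,4) g=5 f=8, (3,6) g=5 f=8]

expanded=(3,5); open=[(0,3) g=1 f=8, (0,4) g=2 f=8, (0,5) g=3 f=8, (1,2) g=1 f=8, (1,6) g=3 f=8, (2,3) g=1 f=6, (2,4) g=2 f=6, (3,4) g=5 f=8, (3,6) g=5 f=8]; closed=[(1,3), (1,4), (1,5), (2,5), (3,5)]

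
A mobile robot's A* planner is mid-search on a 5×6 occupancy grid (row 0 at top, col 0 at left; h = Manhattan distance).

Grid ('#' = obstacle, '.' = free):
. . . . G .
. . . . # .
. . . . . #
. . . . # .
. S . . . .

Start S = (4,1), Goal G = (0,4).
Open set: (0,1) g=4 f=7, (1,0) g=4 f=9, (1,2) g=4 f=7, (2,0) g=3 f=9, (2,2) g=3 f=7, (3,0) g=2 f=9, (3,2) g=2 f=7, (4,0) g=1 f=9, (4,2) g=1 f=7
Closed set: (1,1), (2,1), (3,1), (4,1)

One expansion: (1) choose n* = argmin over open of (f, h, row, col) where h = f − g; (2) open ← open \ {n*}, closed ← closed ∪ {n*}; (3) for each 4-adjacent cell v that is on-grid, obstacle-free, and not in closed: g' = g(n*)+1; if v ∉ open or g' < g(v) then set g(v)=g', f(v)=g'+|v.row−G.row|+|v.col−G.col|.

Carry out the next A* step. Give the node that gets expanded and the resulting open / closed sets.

expanded=(0,1); open=[(0,0) g=5 f=9, (0,2) g=5 f=7, (1,0) g=4 f=9, (1,2) g=4 f=7, (2,0) g=3 f=9, (2,2) g=3 f=7, (3,0) g=2 f=9, (3,2) g=2 f=7, (4,0) g=1 f=9, (4,2) g=1 f=7]; closed=[(0,1), (1,1), (2,1), (3,1), (4,1)]

step 1: expand (0,1) (f=7, h=3) → closed; open now [(0,0) g=5 f=9, (0,2) g=5 f=7, (1,0) g=4 f=9, (1,2) g=4 f=7, (2,0) g=3 f=9, (2,2) g=3 f=7, (3,0) g=2 f=9, (3,2) g=2 f=7, (4,0) g=1 f=9, (4,2) g=1 f=7]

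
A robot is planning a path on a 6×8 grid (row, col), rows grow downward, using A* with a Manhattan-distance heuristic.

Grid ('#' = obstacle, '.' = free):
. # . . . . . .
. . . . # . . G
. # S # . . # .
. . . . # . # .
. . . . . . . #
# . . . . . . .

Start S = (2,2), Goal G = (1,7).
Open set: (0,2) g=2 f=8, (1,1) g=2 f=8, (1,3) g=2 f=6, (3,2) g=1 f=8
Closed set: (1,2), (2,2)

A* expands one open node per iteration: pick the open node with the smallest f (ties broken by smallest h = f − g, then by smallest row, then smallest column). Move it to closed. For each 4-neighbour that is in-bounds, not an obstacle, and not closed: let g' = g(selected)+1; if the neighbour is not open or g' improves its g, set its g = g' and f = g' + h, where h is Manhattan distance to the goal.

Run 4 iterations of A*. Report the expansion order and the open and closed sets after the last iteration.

order=[(1,3) → (0,3) → (0,4) → (0,5)]; open=[(0,2) g=2 f=8, (0,6) g=6 f=8, (1,1) g=2 f=8, (1,5) g=6 f=8, (3,2) g=1 f=8]; closed=[(0,3), (0,4), (0,5), (1,2), (1,3), (2,2)]

step 1: expand (1,3) (f=6, h=4) → closed; open now [(0,2) g=2 f=8, (0,3) g=3 f=8, (1,1) g=2 f=8, (3,2) g=1 f=8]
step 2: expand (0,3) (f=8, h=5) → closed; open now [(0,2) g=2 f=8, (0,4) g=4 f=8, (1,1) g=2 f=8, (3,2) g=1 f=8]
step 3: expand (0,4) (f=8, h=4) → closed; open now [(0,2) g=2 f=8, (0,5) g=5 f=8, (1,1) g=2 f=8, (3,2) g=1 f=8]
step 4: expand (0,5) (f=8, h=3) → closed; open now [(0,2) g=2 f=8, (0,6) g=6 f=8, (1,1) g=2 f=8, (1,5) g=6 f=8, (3,2) g=1 f=8]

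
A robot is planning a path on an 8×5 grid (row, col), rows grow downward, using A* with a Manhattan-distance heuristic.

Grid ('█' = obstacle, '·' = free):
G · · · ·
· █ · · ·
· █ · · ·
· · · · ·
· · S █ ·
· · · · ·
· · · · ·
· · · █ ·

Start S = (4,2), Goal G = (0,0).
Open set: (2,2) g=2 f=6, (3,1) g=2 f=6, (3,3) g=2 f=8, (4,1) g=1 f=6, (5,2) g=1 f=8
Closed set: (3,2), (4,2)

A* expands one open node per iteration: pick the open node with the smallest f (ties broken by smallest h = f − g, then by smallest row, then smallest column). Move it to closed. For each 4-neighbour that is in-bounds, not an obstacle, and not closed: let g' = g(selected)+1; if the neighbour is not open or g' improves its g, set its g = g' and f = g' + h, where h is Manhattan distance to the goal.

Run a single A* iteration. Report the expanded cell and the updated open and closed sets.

step 1: expand (2,2) (f=6, h=4) → closed; open now [(1,2) g=3 f=6, (2,3) g=3 f=8, (3,1) g=2 f=6, (3,3) g=2 f=8, (4,1) g=1 f=6, (5,2) g=1 f=8]

expanded=(2,2); open=[(1,2) g=3 f=6, (2,3) g=3 f=8, (3,1) g=2 f=6, (3,3) g=2 f=8, (4,1) g=1 f=6, (5,2) g=1 f=8]; closed=[(2,2), (3,2), (4,2)]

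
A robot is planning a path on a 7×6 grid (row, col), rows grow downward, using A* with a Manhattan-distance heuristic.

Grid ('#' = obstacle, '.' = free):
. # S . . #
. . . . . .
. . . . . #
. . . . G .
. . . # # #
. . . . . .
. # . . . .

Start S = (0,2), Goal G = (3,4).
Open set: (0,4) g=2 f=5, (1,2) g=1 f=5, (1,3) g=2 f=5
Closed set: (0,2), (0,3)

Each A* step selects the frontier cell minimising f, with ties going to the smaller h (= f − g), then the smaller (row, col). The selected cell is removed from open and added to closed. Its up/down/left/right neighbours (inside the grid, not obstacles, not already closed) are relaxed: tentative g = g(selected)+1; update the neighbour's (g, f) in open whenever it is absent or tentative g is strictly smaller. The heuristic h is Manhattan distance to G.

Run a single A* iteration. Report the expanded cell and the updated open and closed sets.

expanded=(0,4); open=[(1,2) g=1 f=5, (1,3) g=2 f=5, (1,4) g=3 f=5]; closed=[(0,2), (0,3), (0,4)]

step 1: expand (0,4) (f=5, h=3) → closed; open now [(1,2) g=1 f=5, (1,3) g=2 f=5, (1,4) g=3 f=5]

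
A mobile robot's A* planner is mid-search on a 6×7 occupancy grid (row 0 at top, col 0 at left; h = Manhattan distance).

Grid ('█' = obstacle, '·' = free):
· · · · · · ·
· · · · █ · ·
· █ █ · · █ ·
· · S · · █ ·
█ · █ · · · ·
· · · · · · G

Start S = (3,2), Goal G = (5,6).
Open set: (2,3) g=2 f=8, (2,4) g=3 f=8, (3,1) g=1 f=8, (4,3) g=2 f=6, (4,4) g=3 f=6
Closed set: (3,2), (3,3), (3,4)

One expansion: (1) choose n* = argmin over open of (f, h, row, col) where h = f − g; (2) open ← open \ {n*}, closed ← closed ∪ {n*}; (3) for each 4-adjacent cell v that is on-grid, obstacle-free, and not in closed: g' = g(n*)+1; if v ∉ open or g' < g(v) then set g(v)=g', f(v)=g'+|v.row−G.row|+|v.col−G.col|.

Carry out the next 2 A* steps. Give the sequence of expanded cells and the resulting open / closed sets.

order=[(4,4) → (4,5)]; open=[(2,3) g=2 f=8, (2,4) g=3 f=8, (3,1) g=1 f=8, (4,3) g=2 f=6, (4,6) g=5 f=6, (5,4) g=4 f=6, (5,5) g=5 f=6]; closed=[(3,2), (3,3), (3,4), (4,4), (4,5)]

step 1: expand (4,4) (f=6, h=3) → closed; open now [(2,3) g=2 f=8, (2,4) g=3 f=8, (3,1) g=1 f=8, (4,3) g=2 f=6, (4,5) g=4 f=6, (5,4) g=4 f=6]
step 2: expand (4,5) (f=6, h=2) → closed; open now [(2,3) g=2 f=8, (2,4) g=3 f=8, (3,1) g=1 f=8, (4,3) g=2 f=6, (4,6) g=5 f=6, (5,4) g=4 f=6, (5,5) g=5 f=6]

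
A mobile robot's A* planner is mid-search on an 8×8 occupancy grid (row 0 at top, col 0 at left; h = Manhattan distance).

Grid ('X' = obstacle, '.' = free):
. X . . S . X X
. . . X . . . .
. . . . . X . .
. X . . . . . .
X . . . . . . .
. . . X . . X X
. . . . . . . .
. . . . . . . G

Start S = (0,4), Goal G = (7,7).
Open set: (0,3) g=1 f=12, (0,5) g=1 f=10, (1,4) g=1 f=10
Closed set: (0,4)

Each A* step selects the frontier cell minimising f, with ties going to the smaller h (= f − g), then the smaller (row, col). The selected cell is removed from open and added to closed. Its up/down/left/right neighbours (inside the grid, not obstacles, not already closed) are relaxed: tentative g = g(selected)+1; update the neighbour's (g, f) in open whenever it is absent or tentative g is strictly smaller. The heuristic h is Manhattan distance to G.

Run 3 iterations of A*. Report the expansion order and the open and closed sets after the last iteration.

order=[(0,5) → (1,5) → (1,6)]; open=[(0,3) g=1 f=12, (1,4) g=1 f=10, (1,7) g=4 f=10, (2,6) g=4 f=10]; closed=[(0,4), (0,5), (1,5), (1,6)]

step 1: expand (0,5) (f=10, h=9) → closed; open now [(0,3) g=1 f=12, (1,4) g=1 f=10, (1,5) g=2 f=10]
step 2: expand (1,5) (f=10, h=8) → closed; open now [(0,3) g=1 f=12, (1,4) g=1 f=10, (1,6) g=3 f=10]
step 3: expand (1,6) (f=10, h=7) → closed; open now [(0,3) g=1 f=12, (1,4) g=1 f=10, (1,7) g=4 f=10, (2,6) g=4 f=10]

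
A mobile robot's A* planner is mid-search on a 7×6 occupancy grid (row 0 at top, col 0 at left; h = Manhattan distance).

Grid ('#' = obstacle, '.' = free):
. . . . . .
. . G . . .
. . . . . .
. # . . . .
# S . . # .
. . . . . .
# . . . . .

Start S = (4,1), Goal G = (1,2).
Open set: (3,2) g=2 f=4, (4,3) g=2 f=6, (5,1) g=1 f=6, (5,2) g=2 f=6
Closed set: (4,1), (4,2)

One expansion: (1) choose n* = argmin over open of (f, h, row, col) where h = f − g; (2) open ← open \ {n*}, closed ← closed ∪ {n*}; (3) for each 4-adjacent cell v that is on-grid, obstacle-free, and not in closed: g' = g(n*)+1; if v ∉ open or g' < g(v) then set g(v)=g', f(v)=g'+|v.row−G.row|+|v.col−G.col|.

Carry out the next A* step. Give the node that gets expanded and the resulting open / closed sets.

step 1: expand (3,2) (f=4, h=2) → closed; open now [(2,2) g=3 f=4, (3,3) g=3 f=6, (4,3) g=2 f=6, (5,1) g=1 f=6, (5,2) g=2 f=6]

expanded=(3,2); open=[(2,2) g=3 f=4, (3,3) g=3 f=6, (4,3) g=2 f=6, (5,1) g=1 f=6, (5,2) g=2 f=6]; closed=[(3,2), (4,1), (4,2)]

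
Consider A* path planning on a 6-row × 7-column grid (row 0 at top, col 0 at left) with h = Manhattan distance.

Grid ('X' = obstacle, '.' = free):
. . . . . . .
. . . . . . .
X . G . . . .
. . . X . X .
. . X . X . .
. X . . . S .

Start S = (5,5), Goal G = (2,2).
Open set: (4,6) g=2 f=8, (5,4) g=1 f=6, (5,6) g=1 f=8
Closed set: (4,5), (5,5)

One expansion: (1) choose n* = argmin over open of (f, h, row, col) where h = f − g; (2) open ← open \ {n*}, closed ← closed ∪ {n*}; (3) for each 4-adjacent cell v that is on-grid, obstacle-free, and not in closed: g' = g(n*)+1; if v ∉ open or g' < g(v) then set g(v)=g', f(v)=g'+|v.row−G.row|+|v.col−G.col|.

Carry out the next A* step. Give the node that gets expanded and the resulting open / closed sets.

step 1: expand (5,4) (f=6, h=5) → closed; open now [(4,6) g=2 f=8, (5,3) g=2 f=6, (5,6) g=1 f=8]

expanded=(5,4); open=[(4,6) g=2 f=8, (5,3) g=2 f=6, (5,6) g=1 f=8]; closed=[(4,5), (5,4), (5,5)]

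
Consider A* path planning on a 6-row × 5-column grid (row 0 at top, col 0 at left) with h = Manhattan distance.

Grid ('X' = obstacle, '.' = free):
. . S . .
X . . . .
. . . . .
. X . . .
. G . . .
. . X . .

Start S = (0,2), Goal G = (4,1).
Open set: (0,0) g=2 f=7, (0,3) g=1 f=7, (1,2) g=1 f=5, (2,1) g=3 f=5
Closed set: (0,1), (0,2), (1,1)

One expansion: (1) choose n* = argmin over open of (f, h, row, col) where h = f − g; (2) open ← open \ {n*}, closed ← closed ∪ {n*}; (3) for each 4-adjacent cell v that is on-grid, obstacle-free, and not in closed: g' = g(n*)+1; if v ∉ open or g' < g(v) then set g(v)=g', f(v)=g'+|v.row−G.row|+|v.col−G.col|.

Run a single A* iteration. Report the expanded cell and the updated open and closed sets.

step 1: expand (2,1) (f=5, h=2) → closed; open now [(0,0) g=2 f=7, (0,3) g=1 f=7, (1,2) g=1 f=5, (2,0) g=4 f=7, (2,2) g=4 f=7]

expanded=(2,1); open=[(0,0) g=2 f=7, (0,3) g=1 f=7, (1,2) g=1 f=5, (2,0) g=4 f=7, (2,2) g=4 f=7]; closed=[(0,1), (0,2), (1,1), (2,1)]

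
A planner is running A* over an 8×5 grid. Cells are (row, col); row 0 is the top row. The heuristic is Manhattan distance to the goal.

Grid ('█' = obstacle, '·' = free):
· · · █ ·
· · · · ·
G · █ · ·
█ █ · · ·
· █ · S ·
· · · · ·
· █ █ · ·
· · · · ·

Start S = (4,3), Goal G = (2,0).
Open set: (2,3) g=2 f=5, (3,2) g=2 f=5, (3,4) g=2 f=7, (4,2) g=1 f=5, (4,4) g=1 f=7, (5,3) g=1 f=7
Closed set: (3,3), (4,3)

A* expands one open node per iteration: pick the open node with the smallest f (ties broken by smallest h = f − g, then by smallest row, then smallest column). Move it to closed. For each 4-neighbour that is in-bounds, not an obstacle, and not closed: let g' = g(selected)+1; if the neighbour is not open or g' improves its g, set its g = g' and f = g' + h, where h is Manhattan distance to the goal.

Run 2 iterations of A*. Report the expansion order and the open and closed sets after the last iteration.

step 1: expand (2,3) (f=5, h=3) → closed; open now [(1,3) g=3 f=7, (2,4) g=3 f=7, (3,2) g=2 f=5, (3,4) g=2 f=7, (4,2) g=1 f=5, (4,4) g=1 f=7, (5,3) g=1 f=7]
step 2: expand (3,2) (f=5, h=3) → closed; open now [(1,3) g=3 f=7, (2,4) g=3 f=7, (3,4) g=2 f=7, (4,2) g=1 f=5, (4,4) g=1 f=7, (5,3) g=1 f=7]

order=[(2,3) → (3,2)]; open=[(1,3) g=3 f=7, (2,4) g=3 f=7, (3,4) g=2 f=7, (4,2) g=1 f=5, (4,4) g=1 f=7, (5,3) g=1 f=7]; closed=[(2,3), (3,2), (3,3), (4,3)]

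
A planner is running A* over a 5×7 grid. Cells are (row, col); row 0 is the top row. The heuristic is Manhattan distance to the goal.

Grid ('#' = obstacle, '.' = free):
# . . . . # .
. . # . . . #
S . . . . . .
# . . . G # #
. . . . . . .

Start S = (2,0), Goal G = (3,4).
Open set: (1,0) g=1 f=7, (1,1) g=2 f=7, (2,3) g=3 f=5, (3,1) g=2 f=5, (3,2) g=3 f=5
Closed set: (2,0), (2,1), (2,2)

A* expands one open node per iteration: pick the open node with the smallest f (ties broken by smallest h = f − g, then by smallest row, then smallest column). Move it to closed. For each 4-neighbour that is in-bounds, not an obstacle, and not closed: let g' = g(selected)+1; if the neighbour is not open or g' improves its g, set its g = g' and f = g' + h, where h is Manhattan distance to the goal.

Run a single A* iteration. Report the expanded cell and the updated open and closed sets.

expanded=(2,3); open=[(1,0) g=1 f=7, (1,1) g=2 f=7, (1,3) g=4 f=7, (2,4) g=4 f=5, (3,1) g=2 f=5, (3,2) g=3 f=5, (3,3) g=4 f=5]; closed=[(2,0), (2,1), (2,2), (2,3)]

step 1: expand (2,3) (f=5, h=2) → closed; open now [(1,0) g=1 f=7, (1,1) g=2 f=7, (1,3) g=4 f=7, (2,4) g=4 f=5, (3,1) g=2 f=5, (3,2) g=3 f=5, (3,3) g=4 f=5]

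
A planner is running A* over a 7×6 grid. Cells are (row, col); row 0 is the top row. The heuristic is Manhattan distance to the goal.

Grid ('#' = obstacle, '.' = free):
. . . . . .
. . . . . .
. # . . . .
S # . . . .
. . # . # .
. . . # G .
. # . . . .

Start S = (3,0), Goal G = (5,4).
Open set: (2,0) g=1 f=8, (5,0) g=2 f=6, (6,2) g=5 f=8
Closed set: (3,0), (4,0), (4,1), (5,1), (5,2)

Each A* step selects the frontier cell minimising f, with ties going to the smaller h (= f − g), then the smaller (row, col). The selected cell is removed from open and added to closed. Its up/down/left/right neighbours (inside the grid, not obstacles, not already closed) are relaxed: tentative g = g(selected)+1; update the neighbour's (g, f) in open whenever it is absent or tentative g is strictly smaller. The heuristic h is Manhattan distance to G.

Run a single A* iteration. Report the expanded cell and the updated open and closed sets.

step 1: expand (5,0) (f=6, h=4) → closed; open now [(2,0) g=1 f=8, (6,0) g=3 f=8, (6,2) g=5 f=8]

expanded=(5,0); open=[(2,0) g=1 f=8, (6,0) g=3 f=8, (6,2) g=5 f=8]; closed=[(3,0), (4,0), (4,1), (5,0), (5,1), (5,2)]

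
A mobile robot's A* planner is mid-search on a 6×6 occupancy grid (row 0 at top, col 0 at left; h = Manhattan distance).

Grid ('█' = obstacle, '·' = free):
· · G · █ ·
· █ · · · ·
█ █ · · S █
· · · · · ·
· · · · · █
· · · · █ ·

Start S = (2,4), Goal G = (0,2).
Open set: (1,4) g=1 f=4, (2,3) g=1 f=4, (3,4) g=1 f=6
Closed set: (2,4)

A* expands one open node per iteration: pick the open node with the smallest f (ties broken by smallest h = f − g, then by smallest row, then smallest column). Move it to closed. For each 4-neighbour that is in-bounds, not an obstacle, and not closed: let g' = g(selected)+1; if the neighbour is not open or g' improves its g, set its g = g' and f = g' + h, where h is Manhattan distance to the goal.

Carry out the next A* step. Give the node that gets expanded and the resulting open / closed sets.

step 1: expand (1,4) (f=4, h=3) → closed; open now [(1,3) g=2 f=4, (1,5) g=2 f=6, (2,3) g=1 f=4, (3,4) g=1 f=6]

expanded=(1,4); open=[(1,3) g=2 f=4, (1,5) g=2 f=6, (2,3) g=1 f=4, (3,4) g=1 f=6]; closed=[(1,4), (2,4)]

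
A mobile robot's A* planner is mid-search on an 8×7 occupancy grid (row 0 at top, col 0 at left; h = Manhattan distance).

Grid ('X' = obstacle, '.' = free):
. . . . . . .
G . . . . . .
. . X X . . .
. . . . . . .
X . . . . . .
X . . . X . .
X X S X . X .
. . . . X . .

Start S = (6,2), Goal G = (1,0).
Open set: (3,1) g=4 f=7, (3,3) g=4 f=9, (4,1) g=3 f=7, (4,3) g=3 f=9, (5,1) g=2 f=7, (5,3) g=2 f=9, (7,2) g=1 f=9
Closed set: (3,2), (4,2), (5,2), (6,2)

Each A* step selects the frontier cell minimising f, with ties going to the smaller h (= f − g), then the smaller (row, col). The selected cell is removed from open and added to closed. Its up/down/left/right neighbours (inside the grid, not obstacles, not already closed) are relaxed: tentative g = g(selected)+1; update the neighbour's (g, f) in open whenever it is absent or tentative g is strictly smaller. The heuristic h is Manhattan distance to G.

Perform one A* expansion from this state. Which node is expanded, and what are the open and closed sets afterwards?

step 1: expand (3,1) (f=7, h=3) → closed; open now [(2,1) g=5 f=7, (3,0) g=5 f=7, (3,3) g=4 f=9, (4,1) g=3 f=7, (4,3) g=3 f=9, (5,1) g=2 f=7, (5,3) g=2 f=9, (7,2) g=1 f=9]

expanded=(3,1); open=[(2,1) g=5 f=7, (3,0) g=5 f=7, (3,3) g=4 f=9, (4,1) g=3 f=7, (4,3) g=3 f=9, (5,1) g=2 f=7, (5,3) g=2 f=9, (7,2) g=1 f=9]; closed=[(3,1), (3,2), (4,2), (5,2), (6,2)]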